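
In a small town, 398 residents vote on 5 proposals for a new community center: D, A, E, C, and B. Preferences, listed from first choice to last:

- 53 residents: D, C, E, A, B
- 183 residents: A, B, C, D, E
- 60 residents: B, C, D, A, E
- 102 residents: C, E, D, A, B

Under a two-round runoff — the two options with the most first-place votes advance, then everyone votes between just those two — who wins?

Round 1 first-place votes: D 53, A 183, E 0, C 102, B 60.
A and C advance.
Runoff: A is preferred to C by 183 voters; C by 215.
C wins the runoff.

C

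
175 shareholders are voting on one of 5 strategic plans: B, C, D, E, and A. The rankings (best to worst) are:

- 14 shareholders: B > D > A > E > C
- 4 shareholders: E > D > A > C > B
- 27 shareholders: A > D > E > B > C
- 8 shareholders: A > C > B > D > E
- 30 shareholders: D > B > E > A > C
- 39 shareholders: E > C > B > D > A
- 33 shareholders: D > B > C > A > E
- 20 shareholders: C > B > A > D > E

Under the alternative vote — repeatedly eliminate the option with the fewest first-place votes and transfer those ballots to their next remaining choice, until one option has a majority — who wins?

D

Round 1: B 14, C 20, D 63, E 43, A 35. Eliminate B.
Round 2: C 20, D 77, E 43, A 35. Eliminate C.
Round 3: D 77, E 43, A 55. Eliminate E.
Round 4: D 120, A 55. D has a majority.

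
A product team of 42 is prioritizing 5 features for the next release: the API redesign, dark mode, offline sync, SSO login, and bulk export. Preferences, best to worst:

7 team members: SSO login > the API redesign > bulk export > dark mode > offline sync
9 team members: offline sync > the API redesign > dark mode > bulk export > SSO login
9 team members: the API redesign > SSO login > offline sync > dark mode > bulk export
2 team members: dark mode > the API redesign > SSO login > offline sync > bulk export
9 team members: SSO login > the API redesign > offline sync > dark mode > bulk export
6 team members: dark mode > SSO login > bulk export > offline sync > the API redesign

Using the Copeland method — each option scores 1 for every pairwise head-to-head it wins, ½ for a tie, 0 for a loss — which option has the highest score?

SSO login

the API redesign: beats dark mode, offline sync, and bulk export; loses to SSO login → score 3.
dark mode: beats bulk export; loses to the API redesign, offline sync, and SSO login → score 1.
offline sync: beats dark mode and bulk export; loses to the API redesign and SSO login → score 2.
SSO login: beats the API redesign, dark mode, offline sync, and bulk export → score 4.
bulk export: loses to the API redesign, dark mode, offline sync, and SSO login → score 0.
SSO login has the best pairwise record.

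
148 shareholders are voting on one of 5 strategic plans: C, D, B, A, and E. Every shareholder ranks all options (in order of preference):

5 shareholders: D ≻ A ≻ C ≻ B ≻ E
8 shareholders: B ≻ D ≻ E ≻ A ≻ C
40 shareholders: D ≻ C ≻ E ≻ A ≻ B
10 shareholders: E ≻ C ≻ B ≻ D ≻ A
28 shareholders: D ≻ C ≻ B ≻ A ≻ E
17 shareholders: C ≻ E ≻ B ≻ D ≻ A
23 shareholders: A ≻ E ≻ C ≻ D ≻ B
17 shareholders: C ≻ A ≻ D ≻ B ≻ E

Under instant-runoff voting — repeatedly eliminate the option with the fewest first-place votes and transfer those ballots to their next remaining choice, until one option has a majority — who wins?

Round 1: C 34, D 73, B 8, A 23, E 10. Eliminate B.
Round 2: C 34, D 81, A 23, E 10. D has a majority.

D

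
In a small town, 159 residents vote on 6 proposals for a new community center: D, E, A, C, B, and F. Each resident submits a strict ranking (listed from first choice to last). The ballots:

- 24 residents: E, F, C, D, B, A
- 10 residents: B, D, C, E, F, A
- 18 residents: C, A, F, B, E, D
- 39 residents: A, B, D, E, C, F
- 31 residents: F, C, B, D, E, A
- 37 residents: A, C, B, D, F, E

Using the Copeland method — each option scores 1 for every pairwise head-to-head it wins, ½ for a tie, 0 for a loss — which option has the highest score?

C

D: beats E and F; loses to A, C, and B → score 2.
E: loses to D, A, C, B, and F → score 0.
A: beats D, E, B, and F; loses to C → score 4.
C: beats D, E, A, B, and F → score 5.
B: beats D, E, and F; loses to A and C → score 3.
F: beats E; loses to D, A, C, and B → score 1.
C has the best pairwise record.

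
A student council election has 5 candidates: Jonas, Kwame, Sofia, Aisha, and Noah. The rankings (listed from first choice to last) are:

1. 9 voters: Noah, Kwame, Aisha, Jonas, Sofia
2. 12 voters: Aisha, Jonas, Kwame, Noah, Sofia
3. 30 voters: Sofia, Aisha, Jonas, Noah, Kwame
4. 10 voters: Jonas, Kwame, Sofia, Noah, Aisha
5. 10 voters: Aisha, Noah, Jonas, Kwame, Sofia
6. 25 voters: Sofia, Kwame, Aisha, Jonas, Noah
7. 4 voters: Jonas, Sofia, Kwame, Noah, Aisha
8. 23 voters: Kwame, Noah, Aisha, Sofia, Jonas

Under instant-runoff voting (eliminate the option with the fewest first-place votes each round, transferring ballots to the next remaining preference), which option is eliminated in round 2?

Round 1: Jonas 14, Kwame 23, Sofia 55, Aisha 22, Noah 9. Eliminate Noah.
Round 2: Jonas 14, Kwame 32, Sofia 55, Aisha 22. Eliminate Jonas.

Jonas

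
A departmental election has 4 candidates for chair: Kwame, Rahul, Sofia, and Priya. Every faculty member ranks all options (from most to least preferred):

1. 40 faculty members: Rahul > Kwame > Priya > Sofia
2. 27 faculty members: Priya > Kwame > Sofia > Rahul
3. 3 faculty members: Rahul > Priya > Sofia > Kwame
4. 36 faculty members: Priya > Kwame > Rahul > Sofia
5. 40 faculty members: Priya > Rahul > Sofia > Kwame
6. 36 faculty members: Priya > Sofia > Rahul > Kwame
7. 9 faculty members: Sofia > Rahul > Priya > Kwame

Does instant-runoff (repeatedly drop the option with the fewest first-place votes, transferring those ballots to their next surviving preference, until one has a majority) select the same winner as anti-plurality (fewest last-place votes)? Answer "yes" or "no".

Instant-runoff — R1 Kwame 0, Rahul 43, Sofia 9, Priya 139 (Priya winner). Winner: Priya.
Anti-plurality — last-place votes: Kwame 88, Rahul 27, Sofia 76, Priya 0. Winner: Priya.
The two methods agree.

yes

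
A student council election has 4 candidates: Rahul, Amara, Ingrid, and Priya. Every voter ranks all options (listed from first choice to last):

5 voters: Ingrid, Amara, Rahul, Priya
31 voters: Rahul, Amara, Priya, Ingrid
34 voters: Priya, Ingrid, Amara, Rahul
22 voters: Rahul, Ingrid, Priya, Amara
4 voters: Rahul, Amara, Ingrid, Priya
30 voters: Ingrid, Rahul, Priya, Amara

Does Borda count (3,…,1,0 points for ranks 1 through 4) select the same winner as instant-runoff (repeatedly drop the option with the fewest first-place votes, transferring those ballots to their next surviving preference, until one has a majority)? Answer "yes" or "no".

no

Borda — scores: Rahul 236, Amara 114, Ingrid 221, Priya 185. Winner: Rahul.
Instant-runoff — R1 Rahul 57, Amara 0, Ingrid 35, Priya 34 (Amara out); R2 Rahul 57, Ingrid 35, Priya 34 (Priya out); R3 Rahul 57, Ingrid 69 (Ingrid winner). Winner: Ingrid.
The two methods disagree.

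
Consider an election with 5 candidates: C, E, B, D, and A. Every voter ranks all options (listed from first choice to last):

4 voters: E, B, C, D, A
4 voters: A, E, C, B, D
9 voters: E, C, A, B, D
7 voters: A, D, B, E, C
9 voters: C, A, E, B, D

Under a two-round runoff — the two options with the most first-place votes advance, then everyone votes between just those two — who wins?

Round 1 first-place votes: C 9, E 13, B 0, D 0, A 11.
E and A advance.
Runoff: E is preferred to A by 13 voters; A by 20.
A wins the runoff.

A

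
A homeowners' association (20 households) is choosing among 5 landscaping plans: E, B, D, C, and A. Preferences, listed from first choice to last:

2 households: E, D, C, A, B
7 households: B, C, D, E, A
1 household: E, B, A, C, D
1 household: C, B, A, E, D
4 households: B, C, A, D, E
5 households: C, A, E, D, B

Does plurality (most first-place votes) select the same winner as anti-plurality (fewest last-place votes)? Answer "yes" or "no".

Plurality — first-place votes: E 3, B 11, D 0, C 6, A 0. Winner: B.
Anti-plurality — last-place votes: E 4, B 7, D 2, C 0, A 7. Winner: C.
The two methods disagree.

no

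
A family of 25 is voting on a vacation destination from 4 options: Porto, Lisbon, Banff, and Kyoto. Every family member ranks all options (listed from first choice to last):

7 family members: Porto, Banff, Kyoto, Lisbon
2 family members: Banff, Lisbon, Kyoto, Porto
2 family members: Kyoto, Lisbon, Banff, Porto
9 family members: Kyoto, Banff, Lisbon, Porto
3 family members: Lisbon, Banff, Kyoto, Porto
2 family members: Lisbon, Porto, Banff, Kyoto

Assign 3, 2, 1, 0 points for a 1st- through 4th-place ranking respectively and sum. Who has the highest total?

Porto: 7·3 + 2·0 + 2·0 + 9·0 + 3·0 + 2·2 = 25
Lisbon: 7·0 + 2·2 + 2·2 + 9·1 + 3·3 + 2·3 = 32
Banff: 7·2 + 2·3 + 2·1 + 9·2 + 3·2 + 2·1 = 48
Kyoto: 7·1 + 2·1 + 2·3 + 9·3 + 3·1 + 2·0 = 45
Banff has the highest Borda score (48).

Banff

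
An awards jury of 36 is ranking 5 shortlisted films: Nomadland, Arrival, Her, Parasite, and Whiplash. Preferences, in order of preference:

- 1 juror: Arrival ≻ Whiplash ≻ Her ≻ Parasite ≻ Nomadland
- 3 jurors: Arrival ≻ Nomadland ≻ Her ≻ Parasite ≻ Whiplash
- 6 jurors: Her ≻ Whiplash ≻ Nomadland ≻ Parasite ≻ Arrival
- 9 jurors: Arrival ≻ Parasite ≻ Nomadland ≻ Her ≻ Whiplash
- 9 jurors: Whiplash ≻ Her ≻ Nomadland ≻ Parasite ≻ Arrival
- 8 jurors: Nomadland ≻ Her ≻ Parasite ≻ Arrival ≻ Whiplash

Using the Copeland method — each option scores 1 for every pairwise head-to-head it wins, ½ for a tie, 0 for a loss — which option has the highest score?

Nomadland

Nomadland: beats Arrival, Her, Parasite, and Whiplash → score 4.
Arrival: beats Whiplash; loses to Nomadland, Her, and Parasite → score 1.
Her: beats Arrival, Parasite, and Whiplash; loses to Nomadland → score 3.
Parasite: beats Arrival and Whiplash; loses to Nomadland and Her → score 2.
Whiplash: loses to Nomadland, Arrival, Her, and Parasite → score 0.
Nomadland has the best pairwise record.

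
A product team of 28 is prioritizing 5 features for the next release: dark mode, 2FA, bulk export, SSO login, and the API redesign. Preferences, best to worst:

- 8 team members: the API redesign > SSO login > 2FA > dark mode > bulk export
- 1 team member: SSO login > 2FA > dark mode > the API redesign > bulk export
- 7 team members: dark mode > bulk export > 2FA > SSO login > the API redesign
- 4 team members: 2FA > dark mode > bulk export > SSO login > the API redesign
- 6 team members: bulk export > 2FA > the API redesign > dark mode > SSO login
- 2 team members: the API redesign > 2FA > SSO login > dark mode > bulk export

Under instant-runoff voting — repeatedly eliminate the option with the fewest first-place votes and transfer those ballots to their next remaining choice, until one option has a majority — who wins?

the API redesign

Round 1: dark mode 7, 2FA 4, bulk export 6, SSO login 1, the API redesign 10. Eliminate SSO login.
Round 2: dark mode 7, 2FA 5, bulk export 6, the API redesign 10. Eliminate 2FA.
Round 3: dark mode 12, bulk export 6, the API redesign 10. Eliminate bulk export.
Round 4: dark mode 12, the API redesign 16. The API redesign has a majority.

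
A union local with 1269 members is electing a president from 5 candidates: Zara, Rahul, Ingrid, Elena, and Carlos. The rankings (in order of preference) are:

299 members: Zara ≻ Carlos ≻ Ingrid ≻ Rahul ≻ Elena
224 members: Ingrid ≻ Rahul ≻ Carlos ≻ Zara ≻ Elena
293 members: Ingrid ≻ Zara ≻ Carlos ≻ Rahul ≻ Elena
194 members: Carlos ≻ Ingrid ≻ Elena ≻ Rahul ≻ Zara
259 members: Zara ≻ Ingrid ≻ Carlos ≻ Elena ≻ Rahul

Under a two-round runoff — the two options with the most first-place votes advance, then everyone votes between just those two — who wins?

Ingrid

Round 1 first-place votes: Zara 558, Rahul 0, Ingrid 517, Elena 0, Carlos 194.
Zara and Ingrid advance.
Runoff: Zara is preferred to Ingrid by 558 voters; Ingrid by 711.
Ingrid wins the runoff.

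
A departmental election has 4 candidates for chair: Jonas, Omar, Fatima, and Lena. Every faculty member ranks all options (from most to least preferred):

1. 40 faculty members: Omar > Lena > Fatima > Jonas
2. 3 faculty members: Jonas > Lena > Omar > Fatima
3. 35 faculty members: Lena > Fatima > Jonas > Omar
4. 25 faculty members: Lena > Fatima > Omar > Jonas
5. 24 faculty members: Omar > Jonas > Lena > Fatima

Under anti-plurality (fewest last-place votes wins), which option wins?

Last-place votes: Jonas 65, Omar 35, Fatima 27, Lena 0.
Lena is ranked last by the fewest voters, so Lena wins.

Lena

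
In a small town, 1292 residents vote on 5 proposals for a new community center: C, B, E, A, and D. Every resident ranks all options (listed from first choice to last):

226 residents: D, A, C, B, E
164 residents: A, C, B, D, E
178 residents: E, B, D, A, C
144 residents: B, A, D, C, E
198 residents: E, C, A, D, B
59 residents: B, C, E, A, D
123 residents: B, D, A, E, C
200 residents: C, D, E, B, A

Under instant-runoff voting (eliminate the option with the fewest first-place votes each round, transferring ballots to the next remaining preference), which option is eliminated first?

Round 1: C 200, B 326, E 376, A 164, D 226. Eliminate A.

A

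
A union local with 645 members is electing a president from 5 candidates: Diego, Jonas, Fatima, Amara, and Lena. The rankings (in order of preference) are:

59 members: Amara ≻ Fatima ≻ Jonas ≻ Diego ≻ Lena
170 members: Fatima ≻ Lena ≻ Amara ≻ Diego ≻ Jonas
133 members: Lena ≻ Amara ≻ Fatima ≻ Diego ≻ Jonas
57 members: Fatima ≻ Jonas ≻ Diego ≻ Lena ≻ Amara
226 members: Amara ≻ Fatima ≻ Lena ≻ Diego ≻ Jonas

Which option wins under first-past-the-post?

First-place votes: Diego 0, Jonas 0, Fatima 227, Amara 285, Lena 133.
Amara has the most first-place votes.

Amara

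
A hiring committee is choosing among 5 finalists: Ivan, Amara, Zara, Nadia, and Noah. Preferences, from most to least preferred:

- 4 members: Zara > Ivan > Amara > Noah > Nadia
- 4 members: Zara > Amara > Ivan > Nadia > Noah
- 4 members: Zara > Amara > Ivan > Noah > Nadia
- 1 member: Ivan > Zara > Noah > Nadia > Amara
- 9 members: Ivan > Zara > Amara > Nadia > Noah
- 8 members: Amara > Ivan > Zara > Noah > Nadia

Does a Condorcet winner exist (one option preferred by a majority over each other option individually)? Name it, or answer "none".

Checking pairwise contests:
Amara beats Ivan 16–14.
Zara beats Amara 22–8.
Ivan beats Zara 18–12.
Ivan beats Nadia 30–0.
Ivan beats Noah 30–0.
Every option loses at least one head-to-head, so there is no Condorcet winner.

none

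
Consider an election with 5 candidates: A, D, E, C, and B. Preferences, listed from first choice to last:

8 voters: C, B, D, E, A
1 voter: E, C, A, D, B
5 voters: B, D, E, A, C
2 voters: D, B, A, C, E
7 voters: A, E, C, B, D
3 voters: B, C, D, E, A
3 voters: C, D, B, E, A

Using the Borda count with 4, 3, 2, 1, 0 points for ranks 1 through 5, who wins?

B

A: 8·0 + 1·2 + 5·1 + 2·2 + 7·4 + 3·0 + 3·0 = 39
D: 8·2 + 1·1 + 5·3 + 2·4 + 7·0 + 3·2 + 3·3 = 55
E: 8·1 + 1·4 + 5·2 + 2·0 + 7·3 + 3·1 + 3·1 = 49
C: 8·4 + 1·3 + 5·0 + 2·1 + 7·2 + 3·3 + 3·4 = 72
B: 8·3 + 1·0 + 5·4 + 2·3 + 7·1 + 3·4 + 3·2 = 75
B has the highest Borda score (75).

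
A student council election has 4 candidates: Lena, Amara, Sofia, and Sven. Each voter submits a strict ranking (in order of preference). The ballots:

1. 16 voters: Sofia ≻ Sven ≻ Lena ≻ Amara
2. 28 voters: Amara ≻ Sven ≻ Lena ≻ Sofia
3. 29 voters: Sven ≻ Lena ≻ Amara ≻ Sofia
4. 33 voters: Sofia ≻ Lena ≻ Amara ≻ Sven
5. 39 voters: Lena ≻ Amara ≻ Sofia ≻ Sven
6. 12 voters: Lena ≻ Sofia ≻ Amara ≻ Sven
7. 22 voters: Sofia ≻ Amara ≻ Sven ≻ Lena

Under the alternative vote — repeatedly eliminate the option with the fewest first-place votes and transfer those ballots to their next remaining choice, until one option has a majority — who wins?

Sofia

Round 1: Lena 51, Amara 28, Sofia 71, Sven 29. Eliminate Amara.
Round 2: Lena 51, Sofia 71, Sven 57. Eliminate Lena.
Round 3: Sofia 122, Sven 57. Sofia has a majority.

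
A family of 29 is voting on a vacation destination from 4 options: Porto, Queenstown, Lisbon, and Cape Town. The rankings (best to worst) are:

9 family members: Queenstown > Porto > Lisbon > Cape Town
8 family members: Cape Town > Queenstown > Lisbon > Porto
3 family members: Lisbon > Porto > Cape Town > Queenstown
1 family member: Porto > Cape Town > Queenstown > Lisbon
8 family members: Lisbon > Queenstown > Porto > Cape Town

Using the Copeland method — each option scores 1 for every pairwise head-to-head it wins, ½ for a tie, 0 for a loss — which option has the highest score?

Porto: beats Cape Town; loses to Queenstown and Lisbon → score 1.
Queenstown: beats Porto, Lisbon, and Cape Town → score 3.
Lisbon: beats Porto and Cape Town; loses to Queenstown → score 2.
Cape Town: loses to Porto, Queenstown, and Lisbon → score 0.
Queenstown has the best pairwise record.

Queenstown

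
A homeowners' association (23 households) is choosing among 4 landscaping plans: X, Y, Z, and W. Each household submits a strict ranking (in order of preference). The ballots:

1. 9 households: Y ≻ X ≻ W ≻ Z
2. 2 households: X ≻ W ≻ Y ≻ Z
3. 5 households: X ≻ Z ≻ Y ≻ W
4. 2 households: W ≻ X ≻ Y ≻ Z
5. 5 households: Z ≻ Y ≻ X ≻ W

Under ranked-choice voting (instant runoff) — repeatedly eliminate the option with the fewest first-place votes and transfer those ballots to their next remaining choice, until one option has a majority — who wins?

Round 1: X 7, Y 9, Z 5, W 2. Eliminate W.
Round 2: X 9, Y 9, Z 5. Eliminate Z.
Round 3: X 9, Y 14. Y has a majority.

Y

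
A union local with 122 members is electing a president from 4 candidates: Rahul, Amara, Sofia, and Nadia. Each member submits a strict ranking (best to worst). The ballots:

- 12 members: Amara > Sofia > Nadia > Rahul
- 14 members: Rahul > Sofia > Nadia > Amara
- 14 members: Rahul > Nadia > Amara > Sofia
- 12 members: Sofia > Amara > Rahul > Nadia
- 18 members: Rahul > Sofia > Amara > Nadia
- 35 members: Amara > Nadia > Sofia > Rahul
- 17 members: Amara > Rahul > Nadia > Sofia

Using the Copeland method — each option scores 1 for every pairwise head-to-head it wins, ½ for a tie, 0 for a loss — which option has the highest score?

Rahul: beats Sofia and Nadia; loses to Amara → score 2.
Amara: beats Rahul, Sofia, and Nadia → score 3.
Sofia: loses to Rahul, Amara, and Nadia → score 0.
Nadia: beats Sofia; loses to Rahul and Amara → score 1.
Amara has the best pairwise record.

Amara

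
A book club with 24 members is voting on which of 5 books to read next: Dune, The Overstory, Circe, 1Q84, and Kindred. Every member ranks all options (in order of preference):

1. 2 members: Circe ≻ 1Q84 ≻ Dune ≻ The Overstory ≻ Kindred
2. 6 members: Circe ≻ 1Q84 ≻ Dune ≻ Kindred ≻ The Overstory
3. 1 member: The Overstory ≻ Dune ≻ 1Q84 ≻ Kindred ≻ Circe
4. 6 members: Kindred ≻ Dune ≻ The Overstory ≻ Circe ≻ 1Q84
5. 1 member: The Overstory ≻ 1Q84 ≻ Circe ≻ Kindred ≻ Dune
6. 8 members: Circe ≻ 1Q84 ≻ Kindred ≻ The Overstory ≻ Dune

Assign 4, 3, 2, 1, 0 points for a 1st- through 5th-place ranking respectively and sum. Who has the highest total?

Circe

Dune: 2·2 + 6·2 + 1·3 + 6·3 + 1·0 + 8·0 = 37
The Overstory: 2·1 + 6·0 + 1·4 + 6·2 + 1·4 + 8·1 = 30
Circe: 2·4 + 6·4 + 1·0 + 6·1 + 1·2 + 8·4 = 72
1Q84: 2·3 + 6·3 + 1·2 + 6·0 + 1·3 + 8·3 = 53
Kindred: 2·0 + 6·1 + 1·1 + 6·4 + 1·1 + 8·2 = 48
Circe has the highest Borda score (72).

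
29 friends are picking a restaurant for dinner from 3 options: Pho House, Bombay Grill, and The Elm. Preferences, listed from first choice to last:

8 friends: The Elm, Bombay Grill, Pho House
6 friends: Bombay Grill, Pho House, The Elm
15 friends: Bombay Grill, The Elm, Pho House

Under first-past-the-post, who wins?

First-place votes: Pho House 0, Bombay Grill 21, The Elm 8.
Bombay Grill has the most first-place votes.

Bombay Grill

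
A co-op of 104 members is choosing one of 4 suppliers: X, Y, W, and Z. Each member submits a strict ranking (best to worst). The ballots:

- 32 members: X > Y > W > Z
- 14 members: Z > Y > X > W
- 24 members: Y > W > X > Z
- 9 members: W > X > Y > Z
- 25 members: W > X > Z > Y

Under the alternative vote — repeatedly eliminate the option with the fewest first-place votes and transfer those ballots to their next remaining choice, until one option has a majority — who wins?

Round 1: X 32, Y 24, W 34, Z 14. Eliminate Z.
Round 2: X 32, Y 38, W 34. Eliminate X.
Round 3: Y 70, W 34. Y has a majority.

Y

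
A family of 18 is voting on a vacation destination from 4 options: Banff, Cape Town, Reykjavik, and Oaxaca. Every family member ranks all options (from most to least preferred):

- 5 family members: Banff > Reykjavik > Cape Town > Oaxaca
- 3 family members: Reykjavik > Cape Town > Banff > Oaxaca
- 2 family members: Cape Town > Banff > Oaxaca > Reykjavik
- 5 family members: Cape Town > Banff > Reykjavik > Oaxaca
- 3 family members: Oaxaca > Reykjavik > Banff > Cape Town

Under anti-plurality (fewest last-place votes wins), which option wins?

Banff

Last-place votes: Banff 0, Cape Town 3, Reykjavik 2, Oaxaca 13.
Banff is ranked last by the fewest voters, so Banff wins.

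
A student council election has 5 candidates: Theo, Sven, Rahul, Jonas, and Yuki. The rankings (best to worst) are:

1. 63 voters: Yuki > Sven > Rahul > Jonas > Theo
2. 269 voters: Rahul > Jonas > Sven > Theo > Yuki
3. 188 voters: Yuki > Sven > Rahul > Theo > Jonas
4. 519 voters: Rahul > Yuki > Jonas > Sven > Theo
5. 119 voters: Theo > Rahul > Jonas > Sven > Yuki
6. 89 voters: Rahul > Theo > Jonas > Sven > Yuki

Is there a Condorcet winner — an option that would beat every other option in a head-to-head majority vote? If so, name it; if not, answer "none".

Rahul

Rahul vs Theo: 1128–119 for Rahul.
Rahul vs Sven: 996–251 for Rahul.
Rahul vs Jonas: 1247–0 for Rahul.
Rahul vs Yuki: 996–251 for Rahul.
Rahul beats every other option head-to-head.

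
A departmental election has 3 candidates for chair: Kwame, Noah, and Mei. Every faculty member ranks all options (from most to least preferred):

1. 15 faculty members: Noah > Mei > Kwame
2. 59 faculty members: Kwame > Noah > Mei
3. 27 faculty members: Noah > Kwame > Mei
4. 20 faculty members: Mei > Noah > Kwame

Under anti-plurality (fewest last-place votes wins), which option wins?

Noah

Last-place votes: Kwame 35, Noah 0, Mei 86.
Noah is ranked last by the fewest voters, so Noah wins.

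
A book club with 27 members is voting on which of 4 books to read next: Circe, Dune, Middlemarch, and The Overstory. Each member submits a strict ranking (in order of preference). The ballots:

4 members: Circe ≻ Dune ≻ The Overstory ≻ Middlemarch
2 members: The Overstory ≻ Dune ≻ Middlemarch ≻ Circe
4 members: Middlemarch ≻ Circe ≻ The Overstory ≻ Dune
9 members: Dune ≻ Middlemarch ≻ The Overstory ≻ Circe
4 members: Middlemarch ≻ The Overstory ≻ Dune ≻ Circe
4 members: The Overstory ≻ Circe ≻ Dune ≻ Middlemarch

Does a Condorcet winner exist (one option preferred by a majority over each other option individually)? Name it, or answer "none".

Checking pairwise contests:
Dune beats Circe 15–12.
The Overstory beats Dune 14–13.
Dune beats Middlemarch 19–8.
Middlemarch beats The Overstory 17–10.
Every option loses at least one head-to-head, so there is no Condorcet winner.

none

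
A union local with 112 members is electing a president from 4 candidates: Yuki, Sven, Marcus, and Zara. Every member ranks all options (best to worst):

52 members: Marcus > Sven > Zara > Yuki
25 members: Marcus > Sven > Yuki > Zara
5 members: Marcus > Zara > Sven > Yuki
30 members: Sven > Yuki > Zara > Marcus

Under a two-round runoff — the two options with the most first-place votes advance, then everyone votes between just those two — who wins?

Round 1 first-place votes: Yuki 0, Sven 30, Marcus 82, Zara 0.
Marcus and Sven advance.
Runoff: Marcus is preferred to Sven by 82 voters; Sven by 30.
Marcus wins the runoff.

Marcus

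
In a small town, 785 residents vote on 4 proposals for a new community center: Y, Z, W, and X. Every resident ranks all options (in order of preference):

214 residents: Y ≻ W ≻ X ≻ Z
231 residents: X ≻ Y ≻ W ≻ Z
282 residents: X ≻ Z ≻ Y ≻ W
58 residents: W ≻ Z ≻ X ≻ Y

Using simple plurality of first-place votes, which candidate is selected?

X

First-place votes: Y 214, Z 0, W 58, X 513.
X has the most first-place votes.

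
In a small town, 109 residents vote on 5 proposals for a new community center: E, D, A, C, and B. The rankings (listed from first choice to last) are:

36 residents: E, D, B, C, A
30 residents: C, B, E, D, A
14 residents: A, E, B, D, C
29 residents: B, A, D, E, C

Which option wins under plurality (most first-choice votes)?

E

First-place votes: E 36, D 0, A 14, C 30, B 29.
E has the most first-place votes.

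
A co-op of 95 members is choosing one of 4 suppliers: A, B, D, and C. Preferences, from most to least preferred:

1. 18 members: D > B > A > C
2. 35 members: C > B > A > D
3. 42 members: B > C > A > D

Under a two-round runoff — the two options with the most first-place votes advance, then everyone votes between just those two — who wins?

B

Round 1 first-place votes: A 0, B 42, D 18, C 35.
B and C advance.
Runoff: B is preferred to C by 60 voters; C by 35.
B wins the runoff.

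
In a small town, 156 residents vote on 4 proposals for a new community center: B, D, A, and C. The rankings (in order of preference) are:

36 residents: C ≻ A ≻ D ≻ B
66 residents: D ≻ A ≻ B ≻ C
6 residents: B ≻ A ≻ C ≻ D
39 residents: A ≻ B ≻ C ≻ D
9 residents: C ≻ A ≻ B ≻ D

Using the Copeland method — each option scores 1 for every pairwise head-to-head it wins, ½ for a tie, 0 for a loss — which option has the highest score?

A

B: beats C; loses to D and A → score 1.
D: beats B; loses to A and C → score 1.
A: beats B, D, and C → score 3.
C: beats D; loses to B and A → score 1.
A has the best pairwise record.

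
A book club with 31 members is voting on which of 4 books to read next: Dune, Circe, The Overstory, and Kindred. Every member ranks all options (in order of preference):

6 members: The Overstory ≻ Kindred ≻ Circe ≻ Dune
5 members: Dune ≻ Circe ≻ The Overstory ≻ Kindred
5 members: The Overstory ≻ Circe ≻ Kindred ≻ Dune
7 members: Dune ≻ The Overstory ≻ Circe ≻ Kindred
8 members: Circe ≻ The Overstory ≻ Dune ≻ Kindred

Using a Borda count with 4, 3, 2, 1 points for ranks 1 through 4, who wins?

Dune: 6·1 + 5·4 + 5·1 + 7·4 + 8·2 = 75
Circe: 6·2 + 5·3 + 5·3 + 7·2 + 8·4 = 88
The Overstory: 6·4 + 5·2 + 5·4 + 7·3 + 8·3 = 99
Kindred: 6·3 + 5·1 + 5·2 + 7·1 + 8·1 = 48
The Overstory has the highest Borda score (99).

The Overstory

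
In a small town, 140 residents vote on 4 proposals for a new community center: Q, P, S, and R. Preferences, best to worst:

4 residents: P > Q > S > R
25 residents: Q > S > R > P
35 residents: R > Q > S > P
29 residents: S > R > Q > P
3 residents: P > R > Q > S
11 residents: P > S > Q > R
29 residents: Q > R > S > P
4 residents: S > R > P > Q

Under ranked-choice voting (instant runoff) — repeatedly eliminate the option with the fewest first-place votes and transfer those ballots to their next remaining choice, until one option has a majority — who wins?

Q

Round 1: Q 54, P 18, S 33, R 35. Eliminate P.
Round 2: Q 58, S 44, R 38. Eliminate R.
Round 3: Q 96, S 44. Q has a majority.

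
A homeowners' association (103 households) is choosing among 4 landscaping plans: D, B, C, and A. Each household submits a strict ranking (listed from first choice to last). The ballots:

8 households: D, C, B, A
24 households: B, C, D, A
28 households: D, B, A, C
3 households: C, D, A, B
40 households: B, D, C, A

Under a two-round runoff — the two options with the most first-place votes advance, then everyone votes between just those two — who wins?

B

Round 1 first-place votes: D 36, B 64, C 3, A 0.
B and D advance.
Runoff: B is preferred to D by 64 voters; D by 39.
B wins the runoff.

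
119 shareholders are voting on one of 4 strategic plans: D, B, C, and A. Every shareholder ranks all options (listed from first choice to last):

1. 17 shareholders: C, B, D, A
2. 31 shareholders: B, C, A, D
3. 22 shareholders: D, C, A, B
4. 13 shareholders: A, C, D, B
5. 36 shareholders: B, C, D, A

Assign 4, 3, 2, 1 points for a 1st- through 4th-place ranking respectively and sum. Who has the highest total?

D: 17·2 + 31·1 + 22·4 + 13·2 + 36·2 = 251
B: 17·3 + 31·4 + 22·1 + 13·1 + 36·4 = 354
C: 17·4 + 31·3 + 22·3 + 13·3 + 36·3 = 374
A: 17·1 + 31·2 + 22·2 + 13·4 + 36·1 = 211
C has the highest Borda score (374).

C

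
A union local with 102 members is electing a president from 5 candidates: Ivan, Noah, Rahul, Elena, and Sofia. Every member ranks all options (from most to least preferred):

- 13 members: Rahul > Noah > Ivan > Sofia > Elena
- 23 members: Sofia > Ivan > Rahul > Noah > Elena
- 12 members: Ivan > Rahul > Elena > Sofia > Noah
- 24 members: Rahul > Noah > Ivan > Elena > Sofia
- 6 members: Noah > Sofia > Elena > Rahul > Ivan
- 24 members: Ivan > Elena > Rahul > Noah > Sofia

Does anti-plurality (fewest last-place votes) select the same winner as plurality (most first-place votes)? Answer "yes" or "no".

Anti-plurality — last-place votes: Ivan 6, Noah 12, Rahul 0, Elena 36, Sofia 48. Winner: Rahul.
Plurality — first-place votes: Ivan 36, Noah 6, Rahul 37, Elena 0, Sofia 23. Winner: Rahul.
The two methods agree.

yes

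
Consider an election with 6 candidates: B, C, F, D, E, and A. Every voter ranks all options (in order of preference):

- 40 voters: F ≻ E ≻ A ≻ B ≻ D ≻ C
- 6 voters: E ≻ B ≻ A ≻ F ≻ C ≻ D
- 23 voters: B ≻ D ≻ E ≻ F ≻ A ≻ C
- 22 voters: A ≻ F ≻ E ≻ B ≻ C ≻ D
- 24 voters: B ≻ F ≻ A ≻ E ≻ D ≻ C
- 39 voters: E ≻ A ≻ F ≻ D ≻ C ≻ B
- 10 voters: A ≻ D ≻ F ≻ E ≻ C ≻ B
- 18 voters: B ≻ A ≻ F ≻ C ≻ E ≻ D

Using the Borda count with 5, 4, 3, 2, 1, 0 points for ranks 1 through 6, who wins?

B: 40·2 + 6·4 + 23·5 + 22·2 + 24·5 + 39·0 + 10·0 + 18·5 = 473
C: 40·0 + 6·1 + 23·0 + 22·1 + 24·0 + 39·1 + 10·1 + 18·2 = 113
F: 40·5 + 6·2 + 23·2 + 22·4 + 24·4 + 39·3 + 10·3 + 18·3 = 643
D: 40·1 + 6·0 + 23·4 + 22·0 + 24·1 + 39·2 + 10·4 + 18·0 = 274
E: 40·4 + 6·5 + 23·3 + 22·3 + 24·2 + 39·5 + 10·2 + 18·1 = 606
A: 40·3 + 6·3 + 23·1 + 22·5 + 24·3 + 39·4 + 10·5 + 18·4 = 621
F has the highest Borda score (643).

F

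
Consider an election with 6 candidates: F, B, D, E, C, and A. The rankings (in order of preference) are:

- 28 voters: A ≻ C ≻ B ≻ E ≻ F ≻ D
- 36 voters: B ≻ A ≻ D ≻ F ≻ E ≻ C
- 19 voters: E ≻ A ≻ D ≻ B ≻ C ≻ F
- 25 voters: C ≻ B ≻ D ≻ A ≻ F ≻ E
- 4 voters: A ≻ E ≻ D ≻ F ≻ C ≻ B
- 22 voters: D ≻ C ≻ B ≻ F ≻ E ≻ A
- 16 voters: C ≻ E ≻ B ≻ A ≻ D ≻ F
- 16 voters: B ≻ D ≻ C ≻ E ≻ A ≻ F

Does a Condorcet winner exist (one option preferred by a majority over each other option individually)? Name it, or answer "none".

Checking pairwise contests:
B beats F 162–4.
C beats B 95–71.
B beats D 121–45.
B beats E 127–39.
D beats C 97–69.
B beats A 115–51.
Every option loses at least one head-to-head, so there is no Condorcet winner.

none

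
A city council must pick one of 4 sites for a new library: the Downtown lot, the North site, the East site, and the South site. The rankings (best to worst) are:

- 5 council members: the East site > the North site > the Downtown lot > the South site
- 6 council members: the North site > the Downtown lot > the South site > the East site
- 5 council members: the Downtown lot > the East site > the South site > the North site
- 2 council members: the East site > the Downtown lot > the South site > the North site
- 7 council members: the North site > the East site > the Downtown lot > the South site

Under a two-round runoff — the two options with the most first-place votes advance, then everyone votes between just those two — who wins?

the North site

Round 1 first-place votes: the Downtown lot 5, the North site 13, the East site 7, the South site 0.
the North site and the East site advance.
Runoff: the North site is preferred to the East site by 13 voters; the East site by 12.
the North site wins the runoff.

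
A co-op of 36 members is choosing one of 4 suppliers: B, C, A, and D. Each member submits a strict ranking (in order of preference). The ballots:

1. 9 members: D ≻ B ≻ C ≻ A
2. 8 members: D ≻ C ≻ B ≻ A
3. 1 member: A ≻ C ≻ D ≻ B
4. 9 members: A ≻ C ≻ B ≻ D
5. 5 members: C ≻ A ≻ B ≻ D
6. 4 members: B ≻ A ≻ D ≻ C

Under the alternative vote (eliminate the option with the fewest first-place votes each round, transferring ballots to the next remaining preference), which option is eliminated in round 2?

Round 1: B 4, C 5, A 10, D 17. Eliminate B.
Round 2: C 5, A 14, D 17. Eliminate C.

C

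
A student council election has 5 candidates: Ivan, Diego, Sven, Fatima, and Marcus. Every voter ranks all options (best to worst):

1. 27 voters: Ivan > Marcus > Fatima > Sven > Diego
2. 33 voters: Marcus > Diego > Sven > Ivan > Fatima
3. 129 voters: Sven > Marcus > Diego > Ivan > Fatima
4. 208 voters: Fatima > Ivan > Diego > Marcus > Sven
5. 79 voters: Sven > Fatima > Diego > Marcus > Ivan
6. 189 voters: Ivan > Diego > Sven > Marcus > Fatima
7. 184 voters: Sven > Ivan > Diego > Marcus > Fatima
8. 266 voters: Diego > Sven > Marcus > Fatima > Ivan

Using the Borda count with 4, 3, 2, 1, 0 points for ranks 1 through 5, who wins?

Ivan: 27·4 + 33·1 + 129·1 + 208·3 + 79·0 + 189·4 + 184·3 + 266·0 = 2202
Diego: 27·0 + 33·3 + 129·2 + 208·2 + 79·2 + 189·3 + 184·2 + 266·4 = 2930
Sven: 27·1 + 33·2 + 129·4 + 208·0 + 79·4 + 189·2 + 184·4 + 266·3 = 2837
Fatima: 27·2 + 33·0 + 129·0 + 208·4 + 79·3 + 189·0 + 184·0 + 266·1 = 1389
Marcus: 27·3 + 33·4 + 129·3 + 208·1 + 79·1 + 189·1 + 184·1 + 266·2 = 1792
Diego has the highest Borda score (2930).

Diego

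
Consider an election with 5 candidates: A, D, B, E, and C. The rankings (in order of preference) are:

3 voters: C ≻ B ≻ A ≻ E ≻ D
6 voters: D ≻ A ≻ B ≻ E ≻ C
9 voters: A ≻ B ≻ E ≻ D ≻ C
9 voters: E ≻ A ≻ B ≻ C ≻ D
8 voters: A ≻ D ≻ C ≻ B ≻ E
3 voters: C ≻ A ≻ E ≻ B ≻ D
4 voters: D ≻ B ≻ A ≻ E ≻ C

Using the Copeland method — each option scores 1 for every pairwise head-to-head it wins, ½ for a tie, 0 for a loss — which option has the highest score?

A

A: beats D, B, E, and C → score 4.
D: beats C; loses to A, B, and E → score 1.
B: beats D, E, and C; loses to A → score 3.
E: beats D and C; loses to A and B → score 2.
C: loses to A, D, B, and E → score 0.
A has the best pairwise record.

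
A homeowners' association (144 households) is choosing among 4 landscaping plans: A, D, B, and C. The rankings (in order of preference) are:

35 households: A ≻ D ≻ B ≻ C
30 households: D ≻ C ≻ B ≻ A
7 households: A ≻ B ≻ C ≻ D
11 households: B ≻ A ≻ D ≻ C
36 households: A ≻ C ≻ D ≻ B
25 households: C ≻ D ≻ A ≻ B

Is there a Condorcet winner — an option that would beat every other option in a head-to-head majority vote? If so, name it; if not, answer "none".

A vs D: 89–55 for A.
A vs B: 103–41 for A.
A vs C: 89–55 for A.
A beats every other option head-to-head.

A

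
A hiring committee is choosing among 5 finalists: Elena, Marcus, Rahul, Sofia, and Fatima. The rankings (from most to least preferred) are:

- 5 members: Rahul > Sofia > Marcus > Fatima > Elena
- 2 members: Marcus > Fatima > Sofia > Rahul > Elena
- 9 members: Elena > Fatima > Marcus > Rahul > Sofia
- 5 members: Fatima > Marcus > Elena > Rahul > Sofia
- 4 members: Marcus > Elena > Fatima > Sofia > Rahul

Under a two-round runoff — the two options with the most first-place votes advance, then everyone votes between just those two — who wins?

Round 1 first-place votes: Elena 9, Marcus 6, Rahul 5, Sofia 0, Fatima 5.
Elena and Marcus advance.
Runoff: Elena is preferred to Marcus by 9 voters; Marcus by 16.
Marcus wins the runoff.

Marcus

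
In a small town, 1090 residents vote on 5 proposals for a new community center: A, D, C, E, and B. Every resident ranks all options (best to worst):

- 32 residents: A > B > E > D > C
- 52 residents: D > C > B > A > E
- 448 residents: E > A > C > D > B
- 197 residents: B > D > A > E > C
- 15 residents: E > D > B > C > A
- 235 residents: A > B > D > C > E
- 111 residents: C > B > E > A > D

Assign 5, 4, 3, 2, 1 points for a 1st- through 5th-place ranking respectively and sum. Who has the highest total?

A

A: 32·5 + 52·2 + 448·4 + 197·3 + 15·1 + 235·5 + 111·2 = 4059
D: 32·2 + 52·5 + 448·2 + 197·4 + 15·4 + 235·3 + 111·1 = 2884
C: 32·1 + 52·4 + 448·3 + 197·1 + 15·2 + 235·2 + 111·5 = 2836
E: 32·3 + 52·1 + 448·5 + 197·2 + 15·5 + 235·1 + 111·3 = 3425
B: 32·4 + 52·3 + 448·1 + 197·5 + 15·3 + 235·4 + 111·4 = 3146
A has the highest Borda score (4059).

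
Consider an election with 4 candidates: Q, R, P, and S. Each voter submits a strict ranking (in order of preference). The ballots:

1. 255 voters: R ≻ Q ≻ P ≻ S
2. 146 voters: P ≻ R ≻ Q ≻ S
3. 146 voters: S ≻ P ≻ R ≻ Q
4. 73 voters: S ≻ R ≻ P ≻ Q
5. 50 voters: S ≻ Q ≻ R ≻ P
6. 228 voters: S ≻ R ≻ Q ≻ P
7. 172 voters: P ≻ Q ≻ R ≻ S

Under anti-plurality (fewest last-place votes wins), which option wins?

Last-place votes: Q 219, R 0, P 278, S 573.
R is ranked last by the fewest voters, so R wins.

R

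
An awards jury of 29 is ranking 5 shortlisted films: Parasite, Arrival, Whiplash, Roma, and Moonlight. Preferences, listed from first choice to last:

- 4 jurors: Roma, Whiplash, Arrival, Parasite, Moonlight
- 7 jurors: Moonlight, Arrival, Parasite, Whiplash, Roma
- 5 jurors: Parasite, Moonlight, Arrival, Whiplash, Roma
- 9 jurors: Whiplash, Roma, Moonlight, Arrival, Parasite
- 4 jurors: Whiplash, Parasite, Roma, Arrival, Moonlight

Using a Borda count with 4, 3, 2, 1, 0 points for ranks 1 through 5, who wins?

Parasite: 4·1 + 7·2 + 5·4 + 9·0 + 4·3 = 50
Arrival: 4·2 + 7·3 + 5·2 + 9·1 + 4·1 = 52
Whiplash: 4·3 + 7·1 + 5·1 + 9·4 + 4·4 = 76
Roma: 4·4 + 7·0 + 5·0 + 9·3 + 4·2 = 51
Moonlight: 4·0 + 7·4 + 5·3 + 9·2 + 4·0 = 61
Whiplash has the highest Borda score (76).

Whiplash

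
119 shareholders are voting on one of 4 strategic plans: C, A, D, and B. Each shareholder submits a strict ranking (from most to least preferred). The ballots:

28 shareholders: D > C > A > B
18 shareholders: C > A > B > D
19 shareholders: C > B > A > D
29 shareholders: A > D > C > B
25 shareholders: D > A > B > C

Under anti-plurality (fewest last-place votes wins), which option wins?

A

Last-place votes: C 25, A 0, D 37, B 57.
A is ranked last by the fewest voters, so A wins.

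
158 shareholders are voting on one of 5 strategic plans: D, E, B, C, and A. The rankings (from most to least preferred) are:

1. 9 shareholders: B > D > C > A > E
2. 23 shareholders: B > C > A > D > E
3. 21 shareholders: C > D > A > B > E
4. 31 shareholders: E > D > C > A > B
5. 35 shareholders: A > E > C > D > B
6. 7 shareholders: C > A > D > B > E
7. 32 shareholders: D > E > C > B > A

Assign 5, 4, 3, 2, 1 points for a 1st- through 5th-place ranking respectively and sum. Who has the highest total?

C

D: 9·4 + 23·2 + 21·4 + 31·4 + 35·2 + 7·3 + 32·5 = 541
E: 9·1 + 23·1 + 21·1 + 31·5 + 35·4 + 7·1 + 32·4 = 483
B: 9·5 + 23·5 + 21·2 + 31·1 + 35·1 + 7·2 + 32·2 = 346
C: 9·3 + 23·4 + 21·5 + 31·3 + 35·3 + 7·5 + 32·3 = 553
A: 9·2 + 23·3 + 21·3 + 31·2 + 35·5 + 7·4 + 32·1 = 447
C has the highest Borda score (553).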